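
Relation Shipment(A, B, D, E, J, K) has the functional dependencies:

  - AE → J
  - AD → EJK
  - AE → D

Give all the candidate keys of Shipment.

(A, B, D), (A, B, E)

Attributes A, B never appear on any right-hand side, so every candidate key must contain {A, B}.
{A, B}⁺ = {A, B}, which is not all of the schema, so we must add further attributes.
{A, B, D}⁺: AD→EJK adds E, J, K → {A, B, D, E, J, K}. Minimal: {B, D}⁺ = {B, D}; {A, D}⁺ = {A, D, E, J, K}; {A, B}⁺ = {A, B} — none reach the full schema.
{A, B, E}⁺: AE→J adds J; AE→D adds D; AD→EJK adds K → {A, B, D, E, J, K}. Minimal: {B, E}⁺ = {B, E}; {A, E}⁺ = {A, D, E, J, K}; {A, B}⁺ = {A, B} — none reach the full schema.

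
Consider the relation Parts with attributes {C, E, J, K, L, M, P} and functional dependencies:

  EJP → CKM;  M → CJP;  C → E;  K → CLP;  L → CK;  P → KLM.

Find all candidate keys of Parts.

{K}⁺: K→CLP adds C, L, P; P→KLM adds M; M→CJP adds J; C→E adds E → {C, E, J, K, L, M, P}.
{L}⁺: L→CK adds C, K; C→E adds E; K→CLP adds P; P→KLM adds M; M→CJP adds J → {C, E, J, K, L, M, P}.
{M}⁺: M→CJP adds C, J, P; C→E adds E; P→KLM adds K, L → {C, E, J, K, L, M, P}.
{P}⁺: P→KLM adds K, L, M; M→CJP adds C, J; C→E adds E → {C, E, J, K, L, M, P}.

(K), (L), (M), (P)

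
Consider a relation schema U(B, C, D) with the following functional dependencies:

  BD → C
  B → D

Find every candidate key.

Attribute B never appears on the right-hand side of any dependency, so B must belong to every candidate key.
{B}⁺ = {B, C, D}, which is all of the schema, so {B} is the only candidate key.

{B}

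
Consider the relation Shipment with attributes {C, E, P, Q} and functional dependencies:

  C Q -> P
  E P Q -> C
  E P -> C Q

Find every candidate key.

{E, P}, {C, E, Q}

{E, P}⁺: EP→CQ adds C, Q → {C, E, P, Q}. Minimal: {P}⁺ = {P}; {E}⁺ = {E} — none reach the full schema.
{C, E, Q}⁺: CQ→P adds P → {C, E, P, Q}. Minimal: {E, Q}⁺ = {E, Q}; {C, Q}⁺ = {C, P, Q}; {C, E}⁺ = {C, E} — none reach the full schema.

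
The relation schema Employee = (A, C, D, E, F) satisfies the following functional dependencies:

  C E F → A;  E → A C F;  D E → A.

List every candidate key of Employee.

{D, E}

Attributes D, E never appear on any right-hand side, so every candidate key must contain {D, E}.
{D, E}⁺ = {A, C, D, E, F}, which is all of the schema, so {D, E} is the only candidate key.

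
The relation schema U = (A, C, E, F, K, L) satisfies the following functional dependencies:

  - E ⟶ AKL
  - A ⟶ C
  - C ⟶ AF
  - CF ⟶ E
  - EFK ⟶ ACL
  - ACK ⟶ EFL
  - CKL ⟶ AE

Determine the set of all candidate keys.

A, C, E

{A}⁺: A→C adds C; C→AF adds F; CF→E adds E; E→AKL adds K, L → {A, C, E, F, K, L}.
{C}⁺: C→AF adds A, F; CF→E adds E; E→AKL adds K, L → {A, C, E, F, K, L}.
{E}⁺: E→AKL adds A, K, L; A→C adds C; C→AF adds F → {A, C, E, F, K, L}.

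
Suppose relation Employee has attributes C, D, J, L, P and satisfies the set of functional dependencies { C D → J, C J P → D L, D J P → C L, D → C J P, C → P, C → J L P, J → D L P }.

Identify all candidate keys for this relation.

{C}⁺: C→P adds P; C→JLP adds J, L; J→DLP adds D → {C, D, J, L, P}.
{D}⁺: D→CJP adds C, J, P; C→JLP adds L → {C, D, J, L, P}.
{J}⁺: J→DLP adds D, L, P; DJP→CL adds C → {C, D, J, L, P}.
Any other superkey contains one of these as a subset, so there are no further candidate keys.

{C}, {D}, {J}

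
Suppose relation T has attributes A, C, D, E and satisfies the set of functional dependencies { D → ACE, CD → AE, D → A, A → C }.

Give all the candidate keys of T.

D

Attribute D never appears on the right-hand side of any dependency, so D must belong to every candidate key.
{D}⁺ = {A, C, D, E}, which is all of the schema, so {D} is the only candidate key.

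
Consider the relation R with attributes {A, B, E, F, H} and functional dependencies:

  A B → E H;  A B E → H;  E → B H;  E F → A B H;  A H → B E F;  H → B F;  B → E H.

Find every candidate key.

{B}⁺: B→EH adds E, H; H→BF adds F; EF→ABH adds A → {A, B, E, F, H}.
{E}⁺: E→BH adds B, H; H→BF adds F; EF→ABH adds A → {A, B, E, F, H}.
{H}⁺: H→BF adds B, F; B→EH adds E; EF→ABH adds A → {A, B, E, F, H}.

{B}, {E}, {H}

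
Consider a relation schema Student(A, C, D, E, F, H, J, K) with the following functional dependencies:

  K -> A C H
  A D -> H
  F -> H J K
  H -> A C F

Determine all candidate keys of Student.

Attributes D, E never appear on any right-hand side, so every candidate key must contain {D, E}.
{D, E}⁺ = {D, E}, which is not all of the schema, so we must add further attributes.
{A, D, E}⁺: AD→H adds H; H→ACF adds C, F; F→HJK adds J, K → {A, C, D, E, F, H, J, K}. Minimal: {D, E}⁺ = {D, E}; {A, E}⁺ = {A, E}; {A, D}⁺ = {A, C, D, F, H, J, K} — none reach the full schema.
{D, E, F}⁺: F→HJK adds H, J, K; H→ACF adds A, C → {A, C, D, E, F, H, J, K}. Minimal: {E, F}⁺ = {A, C, E, F, H, J, K}; {D, F}⁺ = {A, C, D, F, H, J, K}; {D, E}⁺ = {D, E} — none reach the full schema.
{D, E, H}⁺: H→ACF adds A, C, F; F→HJK adds J, K → {A, C, D, E, F, H, J, K}. Minimal: {E, H}⁺ = {A, C, E, F, H, J, K}; {D, H}⁺ = {A, C, D, F, H, J, K}; {D, E}⁺ = {D, E} — none reach the full schema.
{D, E, K}⁺: K→ACH adds A, C, H; H→ACF adds F; F→HJK adds J → {A, C, D, E, F, H, J, K}. Minimal: {E, K}⁺ = {A, C, E, F, H, J, K}; {D, K}⁺ = {A, C, D, F, H, J, K}; {D, E}⁺ = {D, E} — none reach the full schema.
Any other superkey contains one of these as a subset, so there are no further candidate keys.

{A, D, E}, {D, E, F}, {D, E, H}, {D, E, K}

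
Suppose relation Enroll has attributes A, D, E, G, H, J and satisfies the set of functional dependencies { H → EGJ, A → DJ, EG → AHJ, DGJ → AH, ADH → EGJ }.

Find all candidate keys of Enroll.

{H}⁺: H→EGJ adds E, G, J; EG→AHJ adds A; A→DJ adds D → {A, D, E, G, H, J}.
{A, G}⁺: A→DJ adds D, J; DGJ→AH adds H; ADH→EGJ adds E → {A, D, E, G, H, J}. Minimal: {G}⁺ = {G}; {A}⁺ = {A, D, J} — none reach the full schema.
{E, G}⁺: EG→AHJ adds A, H, J; A→DJ adds D → {A, D, E, G, H, J}. Minimal: {G}⁺ = {G}; {E}⁺ = {E} — none reach the full schema.
{D, G, J}⁺: DGJ→AH adds A, H; ADH→EGJ adds E → {A, D, E, G, H, J}. Minimal: {G, J}⁺ = {G, J}; {D, J}⁺ = {D, J}; {D, G}⁺ = {D, G} — none reach the full schema.

(H), (A, G), (E, G), (D, G, J)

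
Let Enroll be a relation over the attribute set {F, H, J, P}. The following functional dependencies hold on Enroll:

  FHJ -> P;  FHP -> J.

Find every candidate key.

{F, H, J}; {F, H, P}

Attributes F, H never appear on any right-hand side, so every candidate key must contain {F, H}.
{F, H}⁺ = {F, H}, which is not all of the schema, so we must add further attributes.
{F, H, J}⁺: FHJ→P adds P → {F, H, J, P}. Minimal: {H, J}⁺ = {H, J}; {F, J}⁺ = {F, J}; {F, H}⁺ = {F, H} — none reach the full schema.
{F, H, P}⁺: FHP→J adds J → {F, H, J, P}. Minimal: {H, P}⁺ = {H, P}; {F, P}⁺ = {F, P}; {F, H}⁺ = {F, H} — none reach the full schema.
Any other superkey contains one of these as a subset, so there are no further candidate keys.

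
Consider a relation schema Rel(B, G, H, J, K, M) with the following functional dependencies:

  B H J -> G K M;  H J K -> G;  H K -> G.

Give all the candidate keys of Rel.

{B, H, J}

Attributes B, H, J never appear on any right-hand side, so every candidate key must contain {B, H, J}.
{B, H, J}⁺ = {B, G, H, J, K, M}, which is all of the schema, so {B, H, J} is the only candidate key.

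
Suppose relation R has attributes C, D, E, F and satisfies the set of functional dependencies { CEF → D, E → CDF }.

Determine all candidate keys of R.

{E}

Attribute E never appears on the right-hand side of any dependency, so E must belong to every candidate key.
{E}⁺ = {C, D, E, F}, which is all of the schema, so {E} is the only candidate key.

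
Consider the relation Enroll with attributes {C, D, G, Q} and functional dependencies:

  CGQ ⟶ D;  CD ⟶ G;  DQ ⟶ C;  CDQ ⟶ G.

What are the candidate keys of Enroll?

{D, Q}; {C, G, Q}

Attribute Q never appears on the right-hand side of any dependency, so Q must belong to every candidate key.
{Q}⁺ = {Q}, which is not all of the schema, so we must add further attributes.
{D, Q}⁺: DQ→C adds C; CDQ→G adds G → {C, D, G, Q}. Minimal: {Q}⁺ = {Q}; {D}⁺ = {D} — none reach the full schema.
{C, G, Q}⁺: CGQ→D adds D → {C, D, G, Q}. Minimal: {G, Q}⁺ = {G, Q}; {C, Q}⁺ = {C, Q}; {C, G}⁺ = {C, G} — none reach the full schema.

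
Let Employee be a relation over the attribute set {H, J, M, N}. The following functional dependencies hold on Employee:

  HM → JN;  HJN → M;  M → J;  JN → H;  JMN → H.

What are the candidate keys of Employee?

HM, JN, MN

{H, M}⁺: HM→JN adds J, N → {H, J, M, N}. Minimal: {M}⁺ = {J, M}; {H}⁺ = {H} — none reach the full schema.
{J, N}⁺: JN→H adds H; HJN→M adds M → {H, J, M, N}. Minimal: {N}⁺ = {N}; {J}⁺ = {J} — none reach the full schema.
{M, N}⁺: M→J adds J; JN→H adds H → {H, J, M, N}. Minimal: {N}⁺ = {N}; {M}⁺ = {J, M} — none reach the full schema.
Any other superkey contains one of these as a subset, so there are no further candidate keys.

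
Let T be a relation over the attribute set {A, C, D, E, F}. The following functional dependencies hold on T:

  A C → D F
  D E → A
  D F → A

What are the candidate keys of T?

{A, C, E}, {C, D, E}

{A, C, E}⁺: AC→DF adds D, F → {A, C, D, E, F}. Minimal: {C, E}⁺ = {C, E}; {A, E}⁺ = {A, E}; {A, C}⁺ = {A, C, D, F} — none reach the full schema.
{C, D, E}⁺: DE→A adds A; AC→DF adds F → {A, C, D, E, F}. Minimal: {D, E}⁺ = {A, D, E}; {C, E}⁺ = {C, E}; {C, D}⁺ = {C, D} — none reach the full schema.
Any other superkey contains one of these as a subset, so there are no further candidate keys.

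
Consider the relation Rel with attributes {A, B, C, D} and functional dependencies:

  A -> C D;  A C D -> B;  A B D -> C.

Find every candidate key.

{A}

{A}⁺: A→CD adds C, D; ACD→B adds B → {A, B, C, D}.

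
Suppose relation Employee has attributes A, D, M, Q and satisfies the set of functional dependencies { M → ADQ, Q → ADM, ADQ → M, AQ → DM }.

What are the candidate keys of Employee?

{M}⁺: M→ADQ adds A, D, Q → {A, D, M, Q}.
{Q}⁺: Q→ADM adds A, D, M → {A, D, M, Q}.

{M}, {Q}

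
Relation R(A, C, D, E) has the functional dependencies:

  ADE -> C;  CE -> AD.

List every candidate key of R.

{C, E}⁺: CE→AD adds A, D → {A, C, D, E}. Minimal: {E}⁺ = {E}; {C}⁺ = {C} — none reach the full schema.
{A, D, E}⁺: ADE→C adds C → {A, C, D, E}. Minimal: {D, E}⁺ = {D, E}; {A, E}⁺ = {A, E}; {A, D}⁺ = {A, D} — none reach the full schema.

{C, E}, {A, D, E}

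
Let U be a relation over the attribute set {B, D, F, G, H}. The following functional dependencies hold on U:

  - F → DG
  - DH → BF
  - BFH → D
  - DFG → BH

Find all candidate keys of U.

(F), (D, H)

{F}⁺: F→DG adds D, G; DFG→BH adds B, H → {B, D, F, G, H}.
{D, H}⁺: DH→BF adds B, F; F→DG adds G → {B, D, F, G, H}. Minimal: {H}⁺ = {H}; {D}⁺ = {D} — none reach the full schema.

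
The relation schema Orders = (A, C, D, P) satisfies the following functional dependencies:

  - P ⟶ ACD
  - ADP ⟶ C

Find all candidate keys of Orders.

Attribute P never appears on the right-hand side of any dependency, so P must belong to every candidate key.
{P}⁺ = {A, C, D, P}, which is all of the schema, so {P} is the only candidate key.

(P)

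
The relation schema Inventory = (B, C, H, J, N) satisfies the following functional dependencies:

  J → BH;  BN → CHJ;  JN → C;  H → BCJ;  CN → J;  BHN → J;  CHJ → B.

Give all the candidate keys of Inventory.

{B, N}; {C, N}; {H, N}; {J, N}

Attribute N never appears on the right-hand side of any dependency, so N must belong to every candidate key.
{N}⁺ = {N}, which is not all of the schema, so we must add further attributes.
{B, N}⁺: BN→CHJ adds C, H, J → {B, C, H, J, N}. Minimal: {N}⁺ = {N}; {B}⁺ = {B} — none reach the full schema.
{C, N}⁺: CN→J adds J; J→BH adds B, H → {B, C, H, J, N}. Minimal: {N}⁺ = {N}; {C}⁺ = {C} — none reach the full schema.
{H, N}⁺: H→BCJ adds B, C, J → {B, C, H, J, N}. Minimal: {N}⁺ = {N}; {H}⁺ = {B, C, H, J} — none reach the full schema.
{J, N}⁺: J→BH adds B, H; BN→CHJ adds C → {B, C, H, J, N}. Minimal: {N}⁺ = {N}; {J}⁺ = {B, C, H, J} — none reach the full schema.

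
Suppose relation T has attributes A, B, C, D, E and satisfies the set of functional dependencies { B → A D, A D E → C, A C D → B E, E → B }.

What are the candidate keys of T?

{E}⁺: E→B adds B; B→AD adds A, D; ADE→C adds C → {A, B, C, D, E}.
{B, C}⁺: B→AD adds A, D; ACD→BE adds E → {A, B, C, D, E}.
{A, C, D}⁺: ACD→BE adds B, E → {A, B, C, D, E}.
Any other superkey contains one of these as a subset, so there are no further candidate keys.

(E), (B, C), (A, C, D)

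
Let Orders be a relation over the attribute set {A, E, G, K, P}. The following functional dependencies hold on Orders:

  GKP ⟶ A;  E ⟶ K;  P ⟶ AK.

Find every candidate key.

EGP

Attributes E, G, P never appear on any right-hand side, so every candidate key must contain {E, G, P}.
{E, G, P}⁺ = {A, E, G, K, P}, which is all of the schema, so {E, G, P} is the only candidate key.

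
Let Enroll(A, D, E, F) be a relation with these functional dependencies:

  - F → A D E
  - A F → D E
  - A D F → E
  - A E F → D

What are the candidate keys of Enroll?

{F}⁺: F→ADE adds A, D, E → {A, D, E, F}.
No other minimal superkey exists.

{F}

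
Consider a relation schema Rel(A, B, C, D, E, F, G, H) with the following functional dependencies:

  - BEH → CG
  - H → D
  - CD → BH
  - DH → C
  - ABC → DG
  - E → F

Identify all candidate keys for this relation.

(A, E, H), (A, B, C, E), (A, C, D, E)

Attributes A, E never appear on any right-hand side, so every candidate key must contain {A, E}.
{A, E}⁺ = {A, E, F}, which is not all of the schema, so we must add further attributes.
{A, E, H}⁺: H→D adds D; DH→C adds C; E→F adds F; CD→BH adds B; ABC→DG adds G → {A, B, C, D, E, F, G, H}. Minimal: {E, H}⁺ = {B, C, D, E, F, G, H}; {A, H}⁺ = {A, B, C, D, G, H}; {A, E}⁺ = {A, E, F} — none reach the full schema.
{A, B, C, E}⁺: ABC→DG adds D, G; E→F adds F; CD→BH adds H → {A, B, C, D, E, F, G, H}. Minimal: {B, C, E}⁺ = {B, C, E, F}; {A, C, E}⁺ = {A, C, E, F}; {A, B, E}⁺ = {A, B, E, F}; … — none reach the full schema.
{A, C, D, E}⁺: CD→BH adds B, H; ABC→DG adds G; E→F adds F → {A, B, C, D, E, F, G, H}. Minimal: {C, D, E}⁺ = {B, C, D, E, F, G, H}; {A, D, E}⁺ = {A, D, E, F}; {A, C, E}⁺ = {A, C, E, F}; … — none reach the full schema.
Any other superkey contains one of these as a subset, so there are no further candidate keys.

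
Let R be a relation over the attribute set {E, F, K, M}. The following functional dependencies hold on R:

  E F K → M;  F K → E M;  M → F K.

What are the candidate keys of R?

{M}⁺: M→FK adds F, K; FK→EM adds E → {E, F, K, M}.
{F, K}⁺: FK→EM adds E, M → {E, F, K, M}.

(M), (F, K)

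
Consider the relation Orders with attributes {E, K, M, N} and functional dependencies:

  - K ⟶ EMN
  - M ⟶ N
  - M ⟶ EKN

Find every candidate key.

{K}⁺: K→EMN adds E, M, N → {E, K, M, N}.
{M}⁺: M→N adds N; M→EKN adds E, K → {E, K, M, N}.
Any other superkey contains one of these as a subset, so there are no further candidate keys.

{K}; {M}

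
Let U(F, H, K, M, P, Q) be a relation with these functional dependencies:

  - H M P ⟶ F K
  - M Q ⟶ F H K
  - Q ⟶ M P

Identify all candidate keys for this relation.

{Q}⁺: Q→MP adds M, P; MQ→FHK adds F, H, K → {F, H, K, M, P, Q}.

{Q}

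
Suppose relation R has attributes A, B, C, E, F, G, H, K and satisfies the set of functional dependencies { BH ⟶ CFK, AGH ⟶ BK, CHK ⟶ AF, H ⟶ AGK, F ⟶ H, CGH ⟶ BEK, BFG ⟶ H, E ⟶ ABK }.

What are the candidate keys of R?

{F}⁺: F→H adds H; H→AGK adds A, G, K; AGH→BK adds B; BH→CFK adds C; CGH→BEK adds E → {A, B, C, E, F, G, H, K}.
{H}⁺: H→AGK adds A, G, K; AGH→BK adds B; BH→CFK adds C, F; CGH→BEK adds E → {A, B, C, E, F, G, H, K}.
Any other superkey contains one of these as a subset, so there are no further candidate keys.

F, H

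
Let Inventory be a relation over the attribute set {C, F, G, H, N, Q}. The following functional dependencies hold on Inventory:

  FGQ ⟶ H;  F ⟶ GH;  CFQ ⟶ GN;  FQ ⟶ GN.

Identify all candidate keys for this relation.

Attributes C, F, Q never appear on any right-hand side, so every candidate key must contain {C, F, Q}.
{C, F, Q}⁺ = {C, F, G, H, N, Q}, which is all of the schema, so {C, F, Q} is the only candidate key.

(C, F, Q)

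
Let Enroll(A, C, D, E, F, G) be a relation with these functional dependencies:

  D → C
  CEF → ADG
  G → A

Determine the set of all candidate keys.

{C, E, F}, {D, E, F}

{C, E, F}⁺: CEF→ADG adds A, D, G → {A, C, D, E, F, G}. Minimal: {E, F}⁺ = {E, F}; {C, F}⁺ = {C, F}; {C, E}⁺ = {C, E} — none reach the full schema.
{D, E, F}⁺: D→C adds C; CEF→ADG adds A, G → {A, C, D, E, F, G}. Minimal: {E, F}⁺ = {E, F}; {D, F}⁺ = {C, D, F}; {D, E}⁺ = {C, D, E} — none reach the full schema.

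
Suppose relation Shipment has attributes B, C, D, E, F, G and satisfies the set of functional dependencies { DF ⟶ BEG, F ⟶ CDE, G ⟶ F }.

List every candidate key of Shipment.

{F}⁺: F→CDE adds C, D, E; DF→BEG adds B, G → {B, C, D, E, F, G}.
{G}⁺: G→F adds F; F→CDE adds C, D, E; DF→BEG adds B → {B, C, D, E, F, G}.
Any other superkey contains one of these as a subset, so there are no further candidate keys.

{F}, {G}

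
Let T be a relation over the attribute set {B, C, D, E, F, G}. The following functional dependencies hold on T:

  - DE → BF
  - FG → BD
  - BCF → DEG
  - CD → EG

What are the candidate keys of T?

Attribute C never appears on the right-hand side of any dependency, so C must belong to every candidate key.
{C}⁺ = {C}, which is not all of the schema, so we must add further attributes.
{C, D}⁺: CD→EG adds E, G; DE→BF adds B, F → {B, C, D, E, F, G}.
{B, C, F}⁺: BCF→DEG adds D, E, G → {B, C, D, E, F, G}.
{C, F, G}⁺: FG→BD adds B, D; BCF→DEG adds E → {B, C, D, E, F, G}.

{C, D}; {B, C, F}; {C, F, G}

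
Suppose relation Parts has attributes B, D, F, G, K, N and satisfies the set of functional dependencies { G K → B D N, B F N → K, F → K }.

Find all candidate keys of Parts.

{F, G}

Attributes F, G never appear on any right-hand side, so every candidate key must contain {F, G}.
{F, G}⁺ = {B, D, F, G, K, N}, which is all of the schema, so {F, G} is the only candidate key.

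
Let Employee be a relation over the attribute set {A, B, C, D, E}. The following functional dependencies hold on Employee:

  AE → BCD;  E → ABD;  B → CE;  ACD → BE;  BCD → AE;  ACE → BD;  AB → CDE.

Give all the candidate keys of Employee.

{B}, {E}, {A, C, D}

{B}⁺: B→CE adds C, E; E→ABD adds A, D → {A, B, C, D, E}.
{E}⁺: E→ABD adds A, B, D; B→CE adds C → {A, B, C, D, E}.
{A, C, D}⁺: ACD→BE adds B, E → {A, B, C, D, E}.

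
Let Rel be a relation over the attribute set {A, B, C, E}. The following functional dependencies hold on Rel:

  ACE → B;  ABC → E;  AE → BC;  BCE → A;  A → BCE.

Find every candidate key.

(A), (B, C, E)

{A}⁺: A→BCE adds B, C, E → {A, B, C, E}.
{B, C, E}⁺: BCE→A adds A → {A, B, C, E}. Minimal: {C, E}⁺ = {C, E}; {B, E}⁺ = {B, E}; {B, C}⁺ = {B, C} — none reach the full schema.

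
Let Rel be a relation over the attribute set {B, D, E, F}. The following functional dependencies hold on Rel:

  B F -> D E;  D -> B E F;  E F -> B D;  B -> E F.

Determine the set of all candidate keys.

B, D, EF

{B}⁺: B→EF adds E, F; BF→DE adds D → {B, D, E, F}.
{D}⁺: D→BEF adds B, E, F → {B, D, E, F}.
{E, F}⁺: EF→BD adds B, D → {B, D, E, F}. Minimal: {F}⁺ = {F}; {E}⁺ = {E} — none reach the full schema.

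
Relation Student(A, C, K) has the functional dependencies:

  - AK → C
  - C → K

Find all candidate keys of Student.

{A, C}; {A, K}

Attribute A never appears on the right-hand side of any dependency, so A must belong to every candidate key.
{A}⁺ = {A}, which is not all of the schema, so we must add further attributes.
{A, C}⁺: C→K adds K → {A, C, K}. Minimal: {C}⁺ = {C, K}; {A}⁺ = {A} — none reach the full schema.
{A, K}⁺: AK→C adds C → {A, C, K}. Minimal: {K}⁺ = {K}; {A}⁺ = {A} — none reach the full schema.
Any other superkey contains one of these as a subset, so there are no further candidate keys.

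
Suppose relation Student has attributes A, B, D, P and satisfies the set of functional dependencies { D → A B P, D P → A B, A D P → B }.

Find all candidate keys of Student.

(D)

Attribute D never appears on the right-hand side of any dependency, so D must belong to every candidate key.
{D}⁺ = {A, B, D, P}, which is all of the schema, so {D} is the only candidate key.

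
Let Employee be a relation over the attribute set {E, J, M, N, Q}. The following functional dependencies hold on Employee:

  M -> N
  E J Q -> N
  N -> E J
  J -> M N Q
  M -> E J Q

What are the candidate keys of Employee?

{J}, {M}, {N}

{J}⁺: J→MNQ adds M, N, Q; M→EJQ adds E → {E, J, M, N, Q}.
{M}⁺: M→N adds N; N→EJ adds E, J; J→MNQ adds Q → {E, J, M, N, Q}.
{N}⁺: N→EJ adds E, J; J→MNQ adds M, Q → {E, J, M, N, Q}.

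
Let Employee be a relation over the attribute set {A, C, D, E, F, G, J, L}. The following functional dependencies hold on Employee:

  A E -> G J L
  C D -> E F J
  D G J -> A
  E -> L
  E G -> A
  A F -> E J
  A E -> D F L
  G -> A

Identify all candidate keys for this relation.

Attribute C never appears on the right-hand side of any dependency, so C must belong to every candidate key.
{C}⁺ = {C}, which is not all of the schema, so we must add further attributes.
{A, C, D}⁺: CD→EFJ adds E, F, J; E→L adds L; AE→GJL adds G → {A, C, D, E, F, G, J, L}.
{A, C, E}⁺: AE→GJL adds G, J, L; AE→DFL adds D, F → {A, C, D, E, F, G, J, L}.
{A, C, F}⁺: AF→EJ adds E, J; AE→DFL adds D, L; AE→GJL adds G → {A, C, D, E, F, G, J, L}.
{C, D, G}⁺: CD→EFJ adds E, F, J; DGJ→A adds A; E→L adds L → {A, C, D, E, F, G, J, L}.
{C, E, G}⁺: E→L adds L; EG→A adds A; AE→DFL adds D, F; AE→GJL adds J → {A, C, D, E, F, G, J, L}.
{C, F, G}⁺: G→A adds A; AF→EJ adds E, J; AE→DFL adds D, L → {A, C, D, E, F, G, J, L}.

{A, C, D}; {A, C, E}; {A, C, F}; {C, D, G}; {C, E, G}; {C, F, G}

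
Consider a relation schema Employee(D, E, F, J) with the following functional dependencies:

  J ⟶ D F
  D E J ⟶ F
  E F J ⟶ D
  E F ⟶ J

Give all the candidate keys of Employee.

Attribute E never appears on the right-hand side of any dependency, so E must belong to every candidate key.
{E}⁺ = {E}, which is not all of the schema, so we must add further attributes.
{E, F}⁺: EF→J adds J; J→DF adds D → {D, E, F, J}. Minimal: {F}⁺ = {F}; {E}⁺ = {E} — none reach the full schema.
{E, J}⁺: J→DF adds D, F → {D, E, F, J}. Minimal: {J}⁺ = {D, F, J}; {E}⁺ = {E} — none reach the full schema.

(E, F), (E, J)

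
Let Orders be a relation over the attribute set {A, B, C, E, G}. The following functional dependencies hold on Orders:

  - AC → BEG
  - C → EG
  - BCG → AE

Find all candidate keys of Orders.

{A, C}; {B, C}

{A, C}⁺: AC→BEG adds B, E, G → {A, B, C, E, G}. Minimal: {C}⁺ = {C, E, G}; {A}⁺ = {A} — none reach the full schema.
{B, C}⁺: C→EG adds E, G; BCG→AE adds A → {A, B, C, E, G}. Minimal: {C}⁺ = {C, E, G}; {B}⁺ = {B} — none reach the full schema.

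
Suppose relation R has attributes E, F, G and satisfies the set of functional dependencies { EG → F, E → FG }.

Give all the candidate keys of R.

Attribute E never appears on the right-hand side of any dependency, so E must belong to every candidate key.
{E}⁺ = {E, F, G}, which is all of the schema, so {E} is the only candidate key.

{E}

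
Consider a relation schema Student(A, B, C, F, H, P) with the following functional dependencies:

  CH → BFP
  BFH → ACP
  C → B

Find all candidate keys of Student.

{C, H}; {B, F, H}

{C, H}⁺: CH→BFP adds B, F, P; BFH→ACP adds A → {A, B, C, F, H, P}. Minimal: {H}⁺ = {H}; {C}⁺ = {B, C} — none reach the full schema.
{B, F, H}⁺: BFH→ACP adds A, C, P → {A, B, C, F, H, P}. Minimal: {F, H}⁺ = {F, H}; {B, H}⁺ = {B, H}; {B, F}⁺ = {B, F} — none reach the full schema.
Any other superkey contains one of these as a subset, so there are no further candidate keys.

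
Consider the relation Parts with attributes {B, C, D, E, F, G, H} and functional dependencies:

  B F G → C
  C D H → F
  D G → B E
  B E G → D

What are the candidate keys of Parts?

{C, D, G, H}, {D, F, G, H}, {B, C, E, G, H}, {B, E, F, G, H}

Attributes G, H never appear on any right-hand side, so every candidate key must contain {G, H}.
{G, H}⁺ = {G, H}, which is not all of the schema, so we must add further attributes.
{C, D, G, H}⁺: CDH→F adds F; DG→BE adds B, E → {B, C, D, E, F, G, H}. Minimal: {D, G, H}⁺ = {B, D, E, G, H}; {C, G, H}⁺ = {C, G, H}; {C, D, H}⁺ = {C, D, F, H}; … — none reach the full schema.
{D, F, G, H}⁺: DG→BE adds B, E; BFG→C adds C → {B, C, D, E, F, G, H}. Minimal: {F, G, H}⁺ = {F, G, H}; {D, G, H}⁺ = {B, D, E, G, H}; {D, F, H}⁺ = {D, F, H}; … — none reach the full schema.
{B, C, E, G, H}⁺: BEG→D adds D; CDH→F adds F → {B, C, D, E, F, G, H}. Minimal: {C, E, G, H}⁺ = {C, E, G, H}; {B, E, G, H}⁺ = {B, D, E, G, H}; {B, C, G, H}⁺ = {B, C, G, H}; … — none reach the full schema.
{B, E, F, G, H}⁺: BFG→C adds C; BEG→D adds D → {B, C, D, E, F, G, H}. Minimal: {E, F, G, H}⁺ = {E, F, G, H}; {B, F, G, H}⁺ = {B, C, F, G, H}; {B, E, G, H}⁺ = {B, D, E, G, H}; … — none reach the full schema.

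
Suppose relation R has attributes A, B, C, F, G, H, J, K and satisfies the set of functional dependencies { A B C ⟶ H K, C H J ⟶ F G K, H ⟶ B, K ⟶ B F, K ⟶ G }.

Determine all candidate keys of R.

Attributes A, C, J never appear on any right-hand side, so every candidate key must contain {A, C, J}.
{A, C, J}⁺ = {A, C, J}, which is not all of the schema, so we must add further attributes.
{A, B, C, J}⁺: ABC→HK adds H, K; CHJ→FGK adds F, G → {A, B, C, F, G, H, J, K}. Minimal: {B, C, J}⁺ = {B, C, J}; {A, C, J}⁺ = {A, C, J}; {A, B, J}⁺ = {A, B, J}; … — none reach the full schema.
{A, C, H, J}⁺: CHJ→FGK adds F, G, K; H→B adds B → {A, B, C, F, G, H, J, K}. Minimal: {C, H, J}⁺ = {B, C, F, G, H, J, K}; {A, H, J}⁺ = {A, B, H, J}; {A, C, J}⁺ = {A, C, J}; … — none reach the full schema.
{A, C, J, K}⁺: K→BF adds B, F; K→G adds G; ABC→HK adds H → {A, B, C, F, G, H, J, K}. Minimal: {C, J, K}⁺ = {B, C, F, G, J, K}; {A, J, K}⁺ = {A, B, F, G, J, K}; {A, C, K}⁺ = {A, B, C, F, G, H, K}; … — none reach the full schema.
Any other superkey contains one of these as a subset, so there are no further candidate keys.

ABCJ, ACHJ, ACJK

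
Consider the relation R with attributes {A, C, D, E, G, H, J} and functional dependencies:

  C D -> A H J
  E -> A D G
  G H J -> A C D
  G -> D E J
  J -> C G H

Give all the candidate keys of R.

{E}; {G}; {J}; {C, D}

{E}⁺: E→ADG adds A, D, G; G→DEJ adds J; J→CGH adds C, H → {A, C, D, E, G, H, J}.
{G}⁺: G→DEJ adds D, E, J; J→CGH adds C, H; CD→AHJ adds A → {A, C, D, E, G, H, J}.
{J}⁺: J→CGH adds C, G, H; GHJ→ACD adds A, D; G→DEJ adds E → {A, C, D, E, G, H, J}.
{C, D}⁺: CD→AHJ adds A, H, J; J→CGH adds G; G→DEJ adds E → {A, C, D, E, G, H, J}. Minimal: {D}⁺ = {D}; {C}⁺ = {C} — none reach the full schema.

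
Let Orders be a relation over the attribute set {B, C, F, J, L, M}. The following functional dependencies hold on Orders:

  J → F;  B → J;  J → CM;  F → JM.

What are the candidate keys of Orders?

Attributes B, L never appear on any right-hand side, so every candidate key must contain {B, L}.
{B, L}⁺ = {B, C, F, J, L, M}, which is all of the schema, so {B, L} is the only candidate key.

{B, L}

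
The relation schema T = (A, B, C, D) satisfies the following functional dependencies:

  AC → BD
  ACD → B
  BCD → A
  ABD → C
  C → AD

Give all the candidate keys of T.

{C}⁺: C→AD adds A, D; AC→BD adds B → {A, B, C, D}.
{A, B, D}⁺: ABD→C adds C → {A, B, C, D}. Minimal: {B, D}⁺ = {B, D}; {A, D}⁺ = {A, D}; {A, B}⁺ = {A, B} — none reach the full schema.
Any other superkey contains one of these as a subset, so there are no further candidate keys.

C, ABD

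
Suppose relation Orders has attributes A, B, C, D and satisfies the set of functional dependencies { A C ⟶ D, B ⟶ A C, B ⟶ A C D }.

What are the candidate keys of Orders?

{B}

Attribute B never appears on the right-hand side of any dependency, so B must belong to every candidate key.
{B}⁺ = {A, B, C, D}, which is all of the schema, so {B} is the only candidate key.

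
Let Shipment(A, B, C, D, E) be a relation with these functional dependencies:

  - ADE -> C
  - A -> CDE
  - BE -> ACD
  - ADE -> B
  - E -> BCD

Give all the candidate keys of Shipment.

A, E

{A}⁺: A→CDE adds C, D, E; ADE→B adds B → {A, B, C, D, E}.
{E}⁺: E→BCD adds B, C, D; BE→ACD adds A → {A, B, C, D, E}.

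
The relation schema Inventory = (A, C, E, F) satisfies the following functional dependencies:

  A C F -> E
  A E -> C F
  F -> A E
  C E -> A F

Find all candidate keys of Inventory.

{F}⁺: F→AE adds A, E; AE→CF adds C → {A, C, E, F}.
{A, E}⁺: AE→CF adds C, F → {A, C, E, F}. Minimal: {E}⁺ = {E}; {A}⁺ = {A} — none reach the full schema.
{C, E}⁺: CE→AF adds A, F → {A, C, E, F}. Minimal: {E}⁺ = {E}; {C}⁺ = {C} — none reach the full schema.
Any other superkey contains one of these as a subset, so there are no further candidate keys.

{F}; {A, E}; {C, E}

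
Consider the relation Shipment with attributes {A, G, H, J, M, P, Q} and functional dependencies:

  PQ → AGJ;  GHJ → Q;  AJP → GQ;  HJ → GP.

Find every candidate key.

{H, J, M}, {H, M, P, Q}

{H, J, M}⁺: HJ→GP adds G, P; GHJ→Q adds Q; PQ→AGJ adds A → {A, G, H, J, M, P, Q}.
{H, M, P, Q}⁺: PQ→AGJ adds A, G, J → {A, G, H, J, M, P, Q}.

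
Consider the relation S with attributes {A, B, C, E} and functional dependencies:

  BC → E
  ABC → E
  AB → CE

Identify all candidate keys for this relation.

Attributes A, B never appear on any right-hand side, so every candidate key must contain {A, B}.
{A, B}⁺ = {A, B, C, E}, which is all of the schema, so {A, B} is the only candidate key.

(A, B)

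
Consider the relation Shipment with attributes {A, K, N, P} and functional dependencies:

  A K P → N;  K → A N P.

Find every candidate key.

Attribute K never appears on the right-hand side of any dependency, so K must belong to every candidate key.
{K}⁺ = {A, K, N, P}, which is all of the schema, so {K} is the only candidate key.

{K}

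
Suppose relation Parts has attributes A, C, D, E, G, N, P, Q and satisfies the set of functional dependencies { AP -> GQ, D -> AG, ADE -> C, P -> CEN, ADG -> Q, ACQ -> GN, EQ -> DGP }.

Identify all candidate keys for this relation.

{A, P}, {D, E}, {D, P}, {E, Q}, {P, Q}

{A, P}⁺: AP→GQ adds G, Q; P→CEN adds C, E, N; EQ→DGP adds D → {A, C, D, E, G, N, P, Q}. Minimal: {P}⁺ = {C, E, N, P}; {A}⁺ = {A} — none reach the full schema.
{D, E}⁺: D→AG adds A, G; ADE→C adds C; ADG→Q adds Q; ACQ→GN adds N; EQ→DGP adds P → {A, C, D, E, G, N, P, Q}. Minimal: {E}⁺ = {E}; {D}⁺ = {A, D, G, Q} — none reach the full schema.
{D, P}⁺: D→AG adds A, G; P→CEN adds C, E, N; ADG→Q adds Q → {A, C, D, E, G, N, P, Q}. Minimal: {P}⁺ = {C, E, N, P}; {D}⁺ = {A, D, G, Q} — none reach the full schema.
{E, Q}⁺: EQ→DGP adds D, G, P; D→AG adds A; ADE→C adds C; P→CEN adds N → {A, C, D, E, G, N, P, Q}. Minimal: {Q}⁺ = {Q}; {E}⁺ = {E} — none reach the full schema.
{P, Q}⁺: P→CEN adds C, E, N; EQ→DGP adds D, G; D→AG adds A → {A, C, D, E, G, N, P, Q}. Minimal: {Q}⁺ = {Q}; {P}⁺ = {C, E, N, P} — none reach the full schema.
Any other superkey contains one of these as a subset, so there are no further candidate keys.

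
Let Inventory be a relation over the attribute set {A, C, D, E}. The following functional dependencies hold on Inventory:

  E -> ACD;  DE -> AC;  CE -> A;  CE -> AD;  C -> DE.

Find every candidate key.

(C), (E)

{C}⁺: C→DE adds D, E; E→ACD adds A → {A, C, D, E}.
{E}⁺: E→ACD adds A, C, D → {A, C, D, E}.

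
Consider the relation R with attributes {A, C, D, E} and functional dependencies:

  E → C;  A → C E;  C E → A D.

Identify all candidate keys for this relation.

{A}; {E}

{A}⁺: A→CE adds C, E; CE→AD adds D → {A, C, D, E}.
{E}⁺: E→C adds C; CE→AD adds A, D → {A, C, D, E}.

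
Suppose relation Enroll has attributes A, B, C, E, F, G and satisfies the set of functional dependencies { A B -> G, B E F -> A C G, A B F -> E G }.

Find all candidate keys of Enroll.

ABF; BEF

Attributes B, F never appear on any right-hand side, so every candidate key must contain {B, F}.
{B, F}⁺ = {B, F}, which is not all of the schema, so we must add further attributes.
{A, B, F}⁺: AB→G adds G; ABF→EG adds E; BEF→ACG adds C → {A, B, C, E, F, G}. Minimal: {B, F}⁺ = {B, F}; {A, F}⁺ = {A, F}; {A, B}⁺ = {A, B, G} — none reach the full schema.
{B, E, F}⁺: BEF→ACG adds A, C, G → {A, B, C, E, F, G}. Minimal: {E, F}⁺ = {E, F}; {B, F}⁺ = {B, F}; {B, E}⁺ = {B, E} — none reach the full schema.
Any other superkey contains one of these as a subset, so there are no further candidate keys.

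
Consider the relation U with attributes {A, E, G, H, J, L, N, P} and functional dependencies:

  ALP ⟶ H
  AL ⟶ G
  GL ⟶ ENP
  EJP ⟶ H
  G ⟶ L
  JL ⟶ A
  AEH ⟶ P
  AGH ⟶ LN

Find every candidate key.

(G, J); (J, L)

{G, J}⁺: G→L adds L; JL→A adds A; GL→ENP adds E, N, P; EJP→H adds H → {A, E, G, H, J, L, N, P}.
{J, L}⁺: JL→A adds A; AL→G adds G; GL→ENP adds E, N, P; EJP→H adds H → {A, E, G, H, J, L, N, P}.
Any other superkey contains one of these as a subset, so there are no further candidate keys.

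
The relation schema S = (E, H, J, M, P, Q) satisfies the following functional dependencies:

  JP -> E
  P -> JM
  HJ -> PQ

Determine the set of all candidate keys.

{H, J}⁺: HJ→PQ adds P, Q; JP→E adds E; P→JM adds M → {E, H, J, M, P, Q}. Minimal: {J}⁺ = {J}; {H}⁺ = {H} — none reach the full schema.
{H, P}⁺: P→JM adds J, M; HJ→PQ adds Q; JP→E adds E → {E, H, J, M, P, Q}. Minimal: {P}⁺ = {E, J, M, P}; {H}⁺ = {H} — none reach the full schema.

{H, J}, {H, P}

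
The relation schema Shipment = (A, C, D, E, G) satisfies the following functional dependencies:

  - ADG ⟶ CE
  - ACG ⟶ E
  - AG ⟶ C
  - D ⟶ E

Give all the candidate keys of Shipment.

{A, D, G}⁺: ADG→CE adds C, E → {A, C, D, E, G}. Minimal: {D, G}⁺ = {D, E, G}; {A, G}⁺ = {A, C, E, G}; {A, D}⁺ = {A, D, E} — none reach the full schema.
No other minimal superkey exists.

ADG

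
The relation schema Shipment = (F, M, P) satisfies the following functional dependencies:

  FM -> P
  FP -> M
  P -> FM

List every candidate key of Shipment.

{P}⁺: P→FM adds F, M → {F, M, P}.
{F, M}⁺: FM→P adds P → {F, M, P}. Minimal: {M}⁺ = {M}; {F}⁺ = {F} — none reach the full schema.

{P}, {F, M}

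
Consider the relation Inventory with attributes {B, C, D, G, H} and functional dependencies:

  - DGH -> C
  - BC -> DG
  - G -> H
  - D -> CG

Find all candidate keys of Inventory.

{B, C}, {B, D}

{B, C}⁺: BC→DG adds D, G; G→H adds H → {B, C, D, G, H}. Minimal: {C}⁺ = {C}; {B}⁺ = {B} — none reach the full schema.
{B, D}⁺: D→CG adds C, G; G→H adds H → {B, C, D, G, H}. Minimal: {D}⁺ = {C, D, G, H}; {B}⁺ = {B} — none reach the full schema.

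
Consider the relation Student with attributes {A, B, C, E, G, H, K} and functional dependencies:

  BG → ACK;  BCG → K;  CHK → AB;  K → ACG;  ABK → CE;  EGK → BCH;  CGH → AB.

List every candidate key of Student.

{B, G}, {B, K}, {E, K}, {H, K}, {C, G, H}

{B, G}⁺: BG→ACK adds A, C, K; ABK→CE adds E; EGK→BCH adds H → {A, B, C, E, G, H, K}. Minimal: {G}⁺ = {G}; {B}⁺ = {B} — none reach the full schema.
{B, K}⁺: K→ACG adds A, C, G; ABK→CE adds E; EGK→BCH adds H → {A, B, C, E, G, H, K}. Minimal: {K}⁺ = {A, C, G, K}; {B}⁺ = {B} — none reach the full schema.
{E, K}⁺: K→ACG adds A, C, G; EGK→BCH adds B, H → {A, B, C, E, G, H, K}. Minimal: {K}⁺ = {A, C, G, K}; {E}⁺ = {E} — none reach the full schema.
{H, K}⁺: K→ACG adds A, C, G; CGH→AB adds B; ABK→CE adds E → {A, B, C, E, G, H, K}. Minimal: {K}⁺ = {A, C, G, K}; {H}⁺ = {H} — none reach the full schema.
{C, G, H}⁺: CGH→AB adds A, B; BG→ACK adds K; ABK→CE adds E → {A, B, C, E, G, H, K}. Minimal: {G, H}⁺ = {G, H}; {C, H}⁺ = {C, H}; {C, G}⁺ = {C, G} — none reach the full schema.
Any other superkey contains one of these as a subset, so there are no further candidate keys.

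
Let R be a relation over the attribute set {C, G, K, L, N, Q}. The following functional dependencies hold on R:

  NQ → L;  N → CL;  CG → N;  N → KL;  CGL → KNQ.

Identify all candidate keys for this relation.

Attribute G never appears on the right-hand side of any dependency, so G must belong to every candidate key.
{G}⁺ = {G}, which is not all of the schema, so we must add further attributes.
{C, G}⁺: CG→N adds N; N→KL adds K, L; CGL→KNQ adds Q → {C, G, K, L, N, Q}. Minimal: {G}⁺ = {G}; {C}⁺ = {C} — none reach the full schema.
{G, N}⁺: N→CL adds C, L; N→KL adds K; CGL→KNQ adds Q → {C, G, K, L, N, Q}. Minimal: {N}⁺ = {C, K, L, N}; {G}⁺ = {G} — none reach the full schema.

{C, G}, {G, N}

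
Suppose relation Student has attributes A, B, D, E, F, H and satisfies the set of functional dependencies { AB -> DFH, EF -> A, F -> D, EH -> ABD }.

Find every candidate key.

Attribute E never appears on the right-hand side of any dependency, so E must belong to every candidate key.
{E}⁺ = {E}, which is not all of the schema, so we must add further attributes.
{E, H}⁺: EH→ABD adds A, B, D; AB→DFH adds F → {A, B, D, E, F, H}.
{A, B, E}⁺: AB→DFH adds D, F, H → {A, B, D, E, F, H}.
{B, E, F}⁺: EF→A adds A; F→D adds D; AB→DFH adds H → {A, B, D, E, F, H}.

{E, H}, {A, B, E}, {B, E, F}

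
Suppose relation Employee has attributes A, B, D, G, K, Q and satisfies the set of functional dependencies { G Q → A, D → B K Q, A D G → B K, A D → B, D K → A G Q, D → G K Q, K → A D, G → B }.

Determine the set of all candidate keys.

{D}, {K}

{D}⁺: D→BKQ adds B, K, Q; DK→AGQ adds A, G → {A, B, D, G, K, Q}.
{K}⁺: K→AD adds A, D; D→BKQ adds B, Q; DK→AGQ adds G → {A, B, D, G, K, Q}.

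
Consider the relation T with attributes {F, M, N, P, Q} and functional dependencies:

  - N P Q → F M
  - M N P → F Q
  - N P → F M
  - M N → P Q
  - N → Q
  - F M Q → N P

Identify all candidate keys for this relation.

{M, N}⁺: MN→PQ adds P, Q; NPQ→FM adds F → {F, M, N, P, Q}. Minimal: {N}⁺ = {N, Q}; {M}⁺ = {M} — none reach the full schema.
{N, P}⁺: NP→FM adds F, M; MN→PQ adds Q → {F, M, N, P, Q}. Minimal: {P}⁺ = {P}; {N}⁺ = {N, Q} — none reach the full schema.
{F, M, Q}⁺: FMQ→NP adds N, P → {F, M, N, P, Q}. Minimal: {M, Q}⁺ = {M, Q}; {F, Q}⁺ = {F, Q}; {F, M}⁺ = {F, M} — none reach the full schema.

MN; NP; FMQ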